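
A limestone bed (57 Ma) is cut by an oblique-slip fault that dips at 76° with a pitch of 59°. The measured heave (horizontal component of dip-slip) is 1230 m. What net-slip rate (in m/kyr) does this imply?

0.104 m/kyr

dip-slip = heave / cos(dip) = 1230 / cos(76°) = 5084 m
net slip = dip-slip / sin(rake) = 5084 / sin(59°) = 5931 m
rate = 5931 m / 57 Ma = 0.000104 m/yr = 0.104 m/kyr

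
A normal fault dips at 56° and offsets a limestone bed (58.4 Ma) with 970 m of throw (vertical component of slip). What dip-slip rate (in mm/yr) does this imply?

0.0200 mm/yr

dip-slip = throw / sin(dip) = 970 m / sin(56°) = 1170 m
rate = 1170 m / 58.4 Ma = 0.0000200 m/yr = 0.0200 mm/yr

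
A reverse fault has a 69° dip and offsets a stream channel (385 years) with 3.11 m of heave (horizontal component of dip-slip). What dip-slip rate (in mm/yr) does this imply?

22.5 mm/yr

dip-slip = heave / cos(dip) = 3.11 m / cos(69°) = 8.678 m
rate = 8.678 m / 385 years = 0.0225 m/yr = 22.5 mm/yr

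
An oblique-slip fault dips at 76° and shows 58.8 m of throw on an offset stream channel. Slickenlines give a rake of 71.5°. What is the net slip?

dip-slip = throw / sin(dip) = 58.8 / sin(76°) = 60.60 m
net slip = dip-slip / sin(rake) = 60.60 / sin(71.5°) = 63.9 m

63.9 m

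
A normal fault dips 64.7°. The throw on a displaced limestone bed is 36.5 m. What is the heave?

heave = throw / tan(dip) = 36.5 / tan(64.7°) = 17.3 m

17.3 m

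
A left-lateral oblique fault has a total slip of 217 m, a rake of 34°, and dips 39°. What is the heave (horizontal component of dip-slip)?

94.3 m

dip-slip = net slip × sin(rake) = 217 m × sin(34°) = 121.3 m
heave = dip-slip × cos(dip) = 121.3 × cos(39°) = 94.3 m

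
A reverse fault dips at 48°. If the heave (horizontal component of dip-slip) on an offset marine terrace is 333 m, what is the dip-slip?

dip-slip = heave / cos(dip) = 333 / cos(48°) = 498 m

498 m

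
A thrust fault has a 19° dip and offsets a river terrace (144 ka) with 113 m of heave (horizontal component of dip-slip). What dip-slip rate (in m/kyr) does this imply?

dip-slip = heave / cos(dip) = 113 m / cos(19°) = 119.5 m
rate = 119.5 m / 144 ka = 0.000830 m/yr = 0.830 m/kyr

0.830 m/kyr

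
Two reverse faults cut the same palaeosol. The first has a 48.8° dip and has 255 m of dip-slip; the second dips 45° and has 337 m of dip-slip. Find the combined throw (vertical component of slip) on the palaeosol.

throw_A = 255 × sin(48.8°) = 191.9 m
throw_B = 337 × sin(45°) = 238.3 m
total = 191.9 + 238.3 = 430 m

430 m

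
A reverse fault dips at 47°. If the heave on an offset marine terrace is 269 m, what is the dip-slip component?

394 m

dip-slip = heave / cos(dip) = 269 / cos(47°) = 394 m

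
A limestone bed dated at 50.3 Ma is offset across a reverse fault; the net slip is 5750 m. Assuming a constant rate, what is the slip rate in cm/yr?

0.0114 cm/yr

rate = 5750 m / 50.3 Ma = 0.000114 m/yr = 0.0114 cm/yr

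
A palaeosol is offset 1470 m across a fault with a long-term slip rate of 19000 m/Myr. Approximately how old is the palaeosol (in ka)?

age = offset / rate = 1470 m / (19000 m/Myr) = 77400 yr = 77.4 ka

77.4 ka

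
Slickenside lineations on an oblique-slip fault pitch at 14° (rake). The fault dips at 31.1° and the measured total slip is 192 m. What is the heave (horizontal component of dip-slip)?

dip-slip = net slip × sin(rake) = 192 m × sin(14°) = 46.45 m
heave = dip-slip × cos(dip) = 46.45 × cos(31.1°) = 39.8 m

39.8 m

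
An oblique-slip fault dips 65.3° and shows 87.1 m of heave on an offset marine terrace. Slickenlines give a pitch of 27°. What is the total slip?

dip-slip = heave / cos(dip) = 87.1 / cos(65.3°) = 208.4 m
net slip = dip-slip / sin(rake) = 208.4 / sin(27°) = 459 m

459 m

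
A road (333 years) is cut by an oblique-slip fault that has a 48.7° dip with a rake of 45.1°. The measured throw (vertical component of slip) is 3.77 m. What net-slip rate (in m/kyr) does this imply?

dip-slip = throw / sin(dip) = 3.77 / sin(48.7°) = 5.018 m
net slip = dip-slip / sin(rake) = 5.018 / sin(45.1°) = 7.084 m
rate = 7.084 m / 333 years = 0.0213 m/yr = 21.3 m/kyr

21.3 m/kyr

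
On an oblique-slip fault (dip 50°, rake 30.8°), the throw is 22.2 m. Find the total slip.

56.6 m

dip-slip = throw / sin(dip) = 22.2 / sin(50°) = 28.98 m
net slip = dip-slip / sin(rake) = 28.98 / sin(30.8°) = 56.6 m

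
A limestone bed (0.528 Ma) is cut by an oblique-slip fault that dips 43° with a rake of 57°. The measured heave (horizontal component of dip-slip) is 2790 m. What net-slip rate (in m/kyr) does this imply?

dip-slip = heave / cos(dip) = 2790 / cos(43°) = 3815 m
net slip = dip-slip / sin(rake) = 3815 / sin(57°) = 4549 m
rate = 4549 m / 0.528 Ma = 0.00861 m/yr = 8.61 m/kyr

8.61 m/kyr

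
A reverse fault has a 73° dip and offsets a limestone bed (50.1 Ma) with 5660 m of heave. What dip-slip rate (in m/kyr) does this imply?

0.386 m/kyr

dip-slip = heave / cos(dip) = 5660 m / cos(73°) = 19360 m
rate = 19360 m / 50.1 Ma = 0.000386 m/yr = 0.386 m/kyr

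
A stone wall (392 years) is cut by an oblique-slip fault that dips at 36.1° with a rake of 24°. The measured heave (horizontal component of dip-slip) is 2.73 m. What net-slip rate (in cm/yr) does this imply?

dip-slip = heave / cos(dip) = 2.73 / cos(36.1°) = 3.379 m
net slip = dip-slip / sin(rake) = 3.379 / sin(24°) = 8.307 m
rate = 8.307 m / 392 years = 0.0212 m/yr = 2.12 cm/yr

2.12 cm/yr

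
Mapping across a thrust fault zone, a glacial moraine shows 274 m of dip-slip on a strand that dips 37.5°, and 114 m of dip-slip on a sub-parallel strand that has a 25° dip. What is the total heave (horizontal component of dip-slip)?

321 m

heave_A = 274 × cos(37.5°) = 217.4 m
heave_B = 114 × cos(25°) = 103.3 m
total = 217.4 + 103.3 = 321 m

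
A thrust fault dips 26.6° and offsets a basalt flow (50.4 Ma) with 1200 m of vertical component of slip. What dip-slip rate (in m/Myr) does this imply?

dip-slip = throw / sin(dip) = 1200 m / sin(26.6°) = 2680 m
rate = 2680 m / 50.4 Ma = 0.0000532 m/yr = 53.2 m/Myr

53.2 m/Myr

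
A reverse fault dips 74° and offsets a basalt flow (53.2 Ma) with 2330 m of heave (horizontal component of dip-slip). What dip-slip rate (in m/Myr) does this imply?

dip-slip = heave / cos(dip) = 2330 m / cos(74°) = 8453 m
rate = 8453 m / 53.2 Ma = 0.000159 m/yr = 159 m/Myr

159 m/Myr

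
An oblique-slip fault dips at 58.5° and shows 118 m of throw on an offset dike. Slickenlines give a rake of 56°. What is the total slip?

167 m

dip-slip = throw / sin(dip) = 118 / sin(58.5°) = 138.4 m
net slip = dip-slip / sin(rake) = 138.4 / sin(56°) = 167 m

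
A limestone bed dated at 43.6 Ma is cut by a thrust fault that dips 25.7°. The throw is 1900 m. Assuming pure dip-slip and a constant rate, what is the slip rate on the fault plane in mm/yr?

0.100 mm/yr

dip-slip = throw / sin(dip) = 1900 m / sin(25.7°) = 4381 m
rate = 4381 m / 43.6 Ma = 0.000100 m/yr = 0.100 mm/yr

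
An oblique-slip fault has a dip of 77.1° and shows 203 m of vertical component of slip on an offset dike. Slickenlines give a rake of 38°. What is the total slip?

338 m

dip-slip = throw / sin(dip) = 203 / sin(77.1°) = 208.3 m
net slip = dip-slip / sin(rake) = 208.3 / sin(38°) = 338 m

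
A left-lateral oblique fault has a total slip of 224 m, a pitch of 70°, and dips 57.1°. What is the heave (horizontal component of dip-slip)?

114 m

dip-slip = net slip × sin(rake) = 224 m × sin(70°) = 210.5 m
heave = dip-slip × cos(dip) = 210.5 × cos(57.1°) = 114 m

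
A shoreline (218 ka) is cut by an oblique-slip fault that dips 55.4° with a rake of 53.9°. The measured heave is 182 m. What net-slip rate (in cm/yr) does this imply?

dip-slip = heave / cos(dip) = 182 / cos(55.4°) = 320.5 m
net slip = dip-slip / sin(rake) = 320.5 / sin(53.9°) = 396.7 m
rate = 396.7 m / 218 ka = 0.00182 m/yr = 0.182 cm/yr

0.182 cm/yr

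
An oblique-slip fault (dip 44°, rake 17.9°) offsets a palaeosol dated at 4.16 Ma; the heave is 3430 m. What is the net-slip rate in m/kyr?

dip-slip = heave / cos(dip) = 3430 / cos(44°) = 4768 m
net slip = dip-slip / sin(rake) = 4768 / sin(17.9°) = 15510 m
rate = 15510 m / 4.16 Ma = 0.00373 m/yr = 3.73 m/kyr

3.73 m/kyr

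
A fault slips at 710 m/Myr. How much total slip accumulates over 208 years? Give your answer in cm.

14.8 cm

slip = rate × time = 710 m/Myr × 208 years = 0.148 m = 14.8 cm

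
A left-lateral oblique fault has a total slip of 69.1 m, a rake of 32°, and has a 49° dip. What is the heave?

24 m

dip-slip = net slip × sin(rake) = 69.1 m × sin(32°) = 36.62 m
heave = dip-slip × cos(dip) = 36.62 × cos(49°) = 24 m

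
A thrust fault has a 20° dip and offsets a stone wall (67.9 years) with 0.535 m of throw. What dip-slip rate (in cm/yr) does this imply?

dip-slip = throw / sin(dip) = 0.535 m / sin(20°) = 1.564 m
rate = 1.564 m / 67.9 years = 0.0230 m/yr = 2.30 cm/yr

2.30 cm/yr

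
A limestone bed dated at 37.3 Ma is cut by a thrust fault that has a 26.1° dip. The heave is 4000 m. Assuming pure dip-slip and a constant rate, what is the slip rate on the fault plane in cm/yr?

dip-slip = heave / cos(dip) = 4000 m / cos(26.1°) = 4454 m
rate = 4454 m / 37.3 Ma = 0.000119 m/yr = 0.0119 cm/yr

0.0119 cm/yr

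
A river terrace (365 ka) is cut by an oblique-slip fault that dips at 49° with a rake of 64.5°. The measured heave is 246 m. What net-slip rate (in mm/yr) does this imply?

1.14 mm/yr

dip-slip = heave / cos(dip) = 246 / cos(49°) = 375 m
net slip = dip-slip / sin(rake) = 375 / sin(64.5°) = 415.4 m
rate = 415.4 m / 365 ka = 0.00114 m/yr = 1.14 mm/yr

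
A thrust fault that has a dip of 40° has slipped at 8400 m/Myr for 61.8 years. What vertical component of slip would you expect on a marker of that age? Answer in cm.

33.4 cm

dip-slip = rate × time = 8400 m/Myr × 61.8 years = 0.5191 m
throw = dip-slip × sin(dip) = 0.5191 × sin(40°) = 0.334 m = 33.4 cm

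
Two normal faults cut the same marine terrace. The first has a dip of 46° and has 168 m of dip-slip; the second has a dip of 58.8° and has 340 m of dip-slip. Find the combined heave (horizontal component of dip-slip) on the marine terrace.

heave_A = 168 × cos(46°) = 116.7 m
heave_B = 340 × cos(58.8°) = 176.1 m
total = 116.7 + 176.1 = 293 m

293 m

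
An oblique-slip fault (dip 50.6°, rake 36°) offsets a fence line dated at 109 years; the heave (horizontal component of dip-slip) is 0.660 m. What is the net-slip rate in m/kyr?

16.2 m/kyr

dip-slip = heave / cos(dip) = 0.660 / cos(50.6°) = 1.040 m
net slip = dip-slip / sin(rake) = 1.040 / sin(36°) = 1.769 m
rate = 1.769 m / 109 years = 0.0162 m/yr = 16.2 m/kyr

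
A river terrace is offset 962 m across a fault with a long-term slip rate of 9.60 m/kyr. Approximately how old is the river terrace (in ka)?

100 ka

age = offset / rate = 962 m / (9.60 m/kyr) = 100000 yr = 100 ka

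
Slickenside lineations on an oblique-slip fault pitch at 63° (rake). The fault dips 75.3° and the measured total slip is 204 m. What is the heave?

dip-slip = net slip × sin(rake) = 204 m × sin(63°) = 181.8 m
heave = dip-slip × cos(dip) = 181.8 × cos(75.3°) = 46.1 m

46.1 m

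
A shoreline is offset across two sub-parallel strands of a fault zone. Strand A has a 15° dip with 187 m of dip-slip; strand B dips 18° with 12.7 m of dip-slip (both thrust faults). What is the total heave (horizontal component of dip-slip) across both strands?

193 m

heave_A = 187 × cos(15°) = 180.6 m
heave_B = 12.7 × cos(18°) = 12.08 m
total = 180.6 + 12.08 = 193 m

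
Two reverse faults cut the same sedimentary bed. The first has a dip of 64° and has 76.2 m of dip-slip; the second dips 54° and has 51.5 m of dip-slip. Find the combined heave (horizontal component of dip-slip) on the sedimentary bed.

heave_A = 76.2 × cos(64°) = 33.40 m
heave_B = 51.5 × cos(54°) = 30.27 m
total = 33.40 + 30.27 = 63.7 m

63.7 m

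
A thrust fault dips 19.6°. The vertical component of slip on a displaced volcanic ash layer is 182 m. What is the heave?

heave = throw / tan(dip) = 182 / tan(19.6°) = 511 m

511 m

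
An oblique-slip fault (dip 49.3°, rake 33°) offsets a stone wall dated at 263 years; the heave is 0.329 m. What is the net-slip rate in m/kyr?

3.52 m/kyr

dip-slip = heave / cos(dip) = 0.329 / cos(49.3°) = 0.5045 m
net slip = dip-slip / sin(rake) = 0.5045 / sin(33°) = 0.9263 m
rate = 0.9263 m / 263 years = 0.00352 m/yr = 3.52 m/kyr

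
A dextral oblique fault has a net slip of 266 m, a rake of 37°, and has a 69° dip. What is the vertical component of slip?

149 m

dip-slip = net slip × sin(rake) = 266 m × sin(37°) = 160.1 m
throw = dip-slip × sin(dip) = 160.1 × sin(69°) = 149 m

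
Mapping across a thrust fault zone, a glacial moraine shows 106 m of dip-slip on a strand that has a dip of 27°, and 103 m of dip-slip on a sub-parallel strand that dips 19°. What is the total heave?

heave_A = 106 × cos(27°) = 94.45 m
heave_B = 103 × cos(19°) = 97.39 m
total = 94.45 + 97.39 = 192 m

192 m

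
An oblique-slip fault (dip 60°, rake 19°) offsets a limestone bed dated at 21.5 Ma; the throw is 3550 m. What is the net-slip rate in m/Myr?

586 m/Myr

dip-slip = throw / sin(dip) = 3550 / sin(60°) = 4099 m
net slip = dip-slip / sin(rake) = 4099 / sin(19°) = 12590 m
rate = 12590 m / 21.5 Ma = 0.000586 m/yr = 586 m/Myr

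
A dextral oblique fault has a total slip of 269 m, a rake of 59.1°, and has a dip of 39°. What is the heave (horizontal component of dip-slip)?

dip-slip = net slip × sin(rake) = 269 m × sin(59.1°) = 230.8 m
heave = dip-slip × cos(dip) = 230.8 × cos(39°) = 179 m

179 m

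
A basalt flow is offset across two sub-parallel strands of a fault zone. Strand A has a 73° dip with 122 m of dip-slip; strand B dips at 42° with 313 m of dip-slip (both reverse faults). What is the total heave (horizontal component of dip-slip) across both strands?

268 m

heave_A = 122 × cos(73°) = 35.67 m
heave_B = 313 × cos(42°) = 232.6 m
total = 35.67 + 232.6 = 268 m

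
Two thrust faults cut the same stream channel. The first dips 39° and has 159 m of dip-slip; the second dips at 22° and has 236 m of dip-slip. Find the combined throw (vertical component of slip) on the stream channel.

throw_A = 159 × sin(39°) = 100.1 m
throw_B = 236 × sin(22°) = 88.41 m
total = 100.1 + 88.41 = 188 m

188 m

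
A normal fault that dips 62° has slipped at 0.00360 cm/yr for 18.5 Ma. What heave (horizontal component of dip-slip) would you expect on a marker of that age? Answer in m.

dip-slip = rate × time = 0.00360 cm/yr × 18.5 Ma = 666 m
heave = dip-slip × cos(dip) = 666 × cos(62°) = 313 m

313 m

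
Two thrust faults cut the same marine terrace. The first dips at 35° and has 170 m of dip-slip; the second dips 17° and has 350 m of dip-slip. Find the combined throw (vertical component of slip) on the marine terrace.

throw_A = 170 × sin(35°) = 97.51 m
throw_B = 350 × sin(17°) = 102.3 m
total = 97.51 + 102.3 = 200 m

200 m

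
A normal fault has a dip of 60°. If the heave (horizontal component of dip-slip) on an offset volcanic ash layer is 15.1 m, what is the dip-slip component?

30.2 m

dip-slip = heave / cos(dip) = 15.1 / cos(60°) = 30.2 m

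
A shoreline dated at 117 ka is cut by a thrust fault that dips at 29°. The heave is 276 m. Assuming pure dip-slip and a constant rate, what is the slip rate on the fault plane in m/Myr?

2700 m/Myr

dip-slip = heave / cos(dip) = 276 m / cos(29°) = 315.6 m
rate = 315.6 m / 117 ka = 0.00270 m/yr = 2700 m/Myr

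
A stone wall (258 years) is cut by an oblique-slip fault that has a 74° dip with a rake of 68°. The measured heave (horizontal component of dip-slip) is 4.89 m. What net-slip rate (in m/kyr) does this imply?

dip-slip = heave / cos(dip) = 4.89 / cos(74°) = 17.74 m
net slip = dip-slip / sin(rake) = 17.74 / sin(68°) = 19.13 m
rate = 19.13 m / 258 years = 0.0742 m/yr = 74.2 m/kyr

74.2 m/kyr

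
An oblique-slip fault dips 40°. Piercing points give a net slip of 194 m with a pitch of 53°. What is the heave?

119 m

dip-slip = net slip × sin(rake) = 194 m × sin(53°) = 154.9 m
heave = dip-slip × cos(dip) = 154.9 × cos(40°) = 119 m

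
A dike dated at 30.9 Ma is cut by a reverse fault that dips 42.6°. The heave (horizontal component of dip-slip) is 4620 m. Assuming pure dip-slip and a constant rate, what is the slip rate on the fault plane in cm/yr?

0.0203 cm/yr

dip-slip = heave / cos(dip) = 4620 m / cos(42.6°) = 6276 m
rate = 6276 m / 30.9 Ma = 0.000203 m/yr = 0.0203 cm/yr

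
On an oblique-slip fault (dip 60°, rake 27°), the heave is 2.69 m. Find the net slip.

dip-slip = heave / cos(dip) = 2.69 / cos(60°) = 5.380 m
net slip = dip-slip / sin(rake) = 5.380 / sin(27°) = 11.9 m

11.9 m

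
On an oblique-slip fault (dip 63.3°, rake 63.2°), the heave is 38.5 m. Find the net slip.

dip-slip = heave / cos(dip) = 38.5 / cos(63.3°) = 85.69 m
net slip = dip-slip / sin(rake) = 85.69 / sin(63.2°) = 96 m

96 m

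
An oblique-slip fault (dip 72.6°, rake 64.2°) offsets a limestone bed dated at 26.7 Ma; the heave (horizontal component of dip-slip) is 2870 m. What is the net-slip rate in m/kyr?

0.399 m/kyr

dip-slip = heave / cos(dip) = 2870 / cos(72.6°) = 9597 m
net slip = dip-slip / sin(rake) = 9597 / sin(64.2°) = 10660 m
rate = 10660 m / 26.7 Ma = 0.000399 m/yr = 0.399 m/kyr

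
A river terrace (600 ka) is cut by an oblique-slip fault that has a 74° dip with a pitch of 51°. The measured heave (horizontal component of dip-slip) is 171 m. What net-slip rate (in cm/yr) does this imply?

0.133 cm/yr

dip-slip = heave / cos(dip) = 171 / cos(74°) = 620.4 m
net slip = dip-slip / sin(rake) = 620.4 / sin(51°) = 798.3 m
rate = 798.3 m / 600 ka = 0.00133 m/yr = 0.133 cm/yr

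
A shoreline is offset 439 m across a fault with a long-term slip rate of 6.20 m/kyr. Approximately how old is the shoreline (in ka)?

70.8 ka

age = offset / rate = 439 m / (6.20 m/kyr) = 70800 yr = 70.8 ka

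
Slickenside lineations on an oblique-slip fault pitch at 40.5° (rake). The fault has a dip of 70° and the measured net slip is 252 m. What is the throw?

154 m

dip-slip = net slip × sin(rake) = 252 m × sin(40.5°) = 163.7 m
throw = dip-slip × sin(dip) = 163.7 × sin(70°) = 154 m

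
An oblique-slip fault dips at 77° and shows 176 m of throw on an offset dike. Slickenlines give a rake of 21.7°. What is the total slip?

489 m

dip-slip = throw / sin(dip) = 176 / sin(77°) = 180.6 m
net slip = dip-slip / sin(rake) = 180.6 / sin(21.7°) = 489 m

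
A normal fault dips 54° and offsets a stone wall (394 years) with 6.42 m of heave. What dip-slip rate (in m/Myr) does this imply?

dip-slip = heave / cos(dip) = 6.42 m / cos(54°) = 10.92 m
rate = 10.92 m / 394 years = 0.0277 m/yr = 27700 m/Myr

27700 m/Myr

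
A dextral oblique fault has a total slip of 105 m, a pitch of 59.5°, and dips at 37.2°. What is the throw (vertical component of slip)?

54.7 m

dip-slip = net slip × sin(rake) = 105 m × sin(59.5°) = 90.47 m
throw = dip-slip × sin(dip) = 90.47 × sin(37.2°) = 54.7 m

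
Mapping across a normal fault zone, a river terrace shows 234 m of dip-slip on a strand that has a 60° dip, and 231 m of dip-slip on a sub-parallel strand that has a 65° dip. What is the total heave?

215 m

heave_A = 234 × cos(60°) = 117 m
heave_B = 231 × cos(65°) = 97.62 m
total = 117 + 97.62 = 215 m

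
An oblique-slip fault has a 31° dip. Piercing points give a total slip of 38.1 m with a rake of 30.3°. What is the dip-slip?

dip-slip = net slip × sin(rake) = 38.1 m × sin(30.3°) = 19.2 m

19.2 m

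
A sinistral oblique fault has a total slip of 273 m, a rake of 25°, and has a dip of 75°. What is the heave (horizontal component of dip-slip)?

29.9 m

dip-slip = net slip × sin(rake) = 273 m × sin(25°) = 115.4 m
heave = dip-slip × cos(dip) = 115.4 × cos(75°) = 29.9 m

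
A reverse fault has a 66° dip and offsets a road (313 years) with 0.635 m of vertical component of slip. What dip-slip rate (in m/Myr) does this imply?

dip-slip = throw / sin(dip) = 0.635 m / sin(66°) = 0.6951 m
rate = 0.6951 m / 313 years = 0.00222 m/yr = 2220 m/Myr

2220 m/Myr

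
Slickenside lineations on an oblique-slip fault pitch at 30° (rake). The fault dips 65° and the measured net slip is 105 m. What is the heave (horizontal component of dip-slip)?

dip-slip = net slip × sin(rake) = 105 m × sin(30°) = 52.50 m
heave = dip-slip × cos(dip) = 52.50 × cos(65°) = 22.2 m

22.2 m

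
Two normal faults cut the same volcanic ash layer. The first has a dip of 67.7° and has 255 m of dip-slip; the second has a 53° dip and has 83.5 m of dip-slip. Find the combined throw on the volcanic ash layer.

303 m

throw_A = 255 × sin(67.7°) = 235.9 m
throw_B = 83.5 × sin(53°) = 66.69 m
total = 235.9 + 66.69 = 303 m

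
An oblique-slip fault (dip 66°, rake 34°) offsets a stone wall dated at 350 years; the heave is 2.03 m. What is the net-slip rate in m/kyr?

25.5 m/kyr

dip-slip = heave / cos(dip) = 2.03 / cos(66°) = 4.991 m
net slip = dip-slip / sin(rake) = 4.991 / sin(34°) = 8.925 m
rate = 8.925 m / 350 years = 0.0255 m/yr = 25.5 m/kyr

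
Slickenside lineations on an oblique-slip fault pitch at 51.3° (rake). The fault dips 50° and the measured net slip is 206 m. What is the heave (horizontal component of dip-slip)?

dip-slip = net slip × sin(rake) = 206 m × sin(51.3°) = 160.8 m
heave = dip-slip × cos(dip) = 160.8 × cos(50°) = 103 m

103 m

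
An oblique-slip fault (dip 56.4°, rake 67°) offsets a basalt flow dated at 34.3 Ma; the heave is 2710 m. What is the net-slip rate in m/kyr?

0.155 m/kyr

dip-slip = heave / cos(dip) = 2710 / cos(56.4°) = 4897 m
net slip = dip-slip / sin(rake) = 4897 / sin(67°) = 5320 m
rate = 5320 m / 34.3 Ma = 0.000155 m/yr = 0.155 m/kyr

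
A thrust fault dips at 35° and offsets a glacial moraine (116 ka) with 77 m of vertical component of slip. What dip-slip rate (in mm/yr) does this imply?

dip-slip = throw / sin(dip) = 77 m / sin(35°) = 134.2 m
rate = 134.2 m / 116 ka = 0.00116 m/yr = 1.16 mm/yr

1.16 mm/yr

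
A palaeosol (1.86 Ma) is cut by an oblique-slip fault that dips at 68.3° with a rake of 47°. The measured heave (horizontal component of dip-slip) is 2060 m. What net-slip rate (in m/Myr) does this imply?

dip-slip = heave / cos(dip) = 2060 / cos(68.3°) = 5571 m
net slip = dip-slip / sin(rake) = 5571 / sin(47°) = 7618 m
rate = 7618 m / 1.86 Ma = 0.00410 m/yr = 4100 m/Myr

4100 m/Myr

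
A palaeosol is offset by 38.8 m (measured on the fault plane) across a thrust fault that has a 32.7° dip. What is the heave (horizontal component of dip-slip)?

heave = dip-slip × cos(dip) = 38.8 m × cos(32.7°) = 32.7 m

32.7 m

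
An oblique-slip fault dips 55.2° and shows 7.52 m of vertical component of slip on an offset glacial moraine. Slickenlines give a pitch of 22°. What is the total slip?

24.4 m

dip-slip = throw / sin(dip) = 7.52 / sin(55.2°) = 9.158 m
net slip = dip-slip / sin(rake) = 9.158 / sin(22°) = 24.4 m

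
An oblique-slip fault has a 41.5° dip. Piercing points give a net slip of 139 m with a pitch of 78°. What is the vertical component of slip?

dip-slip = net slip × sin(rake) = 139 m × sin(78°) = 136 m
throw = dip-slip × sin(dip) = 136 × sin(41.5°) = 90.1 m

90.1 m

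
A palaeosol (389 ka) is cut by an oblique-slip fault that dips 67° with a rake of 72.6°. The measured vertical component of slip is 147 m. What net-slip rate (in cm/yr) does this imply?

dip-slip = throw / sin(dip) = 147 / sin(67°) = 159.7 m
net slip = dip-slip / sin(rake) = 159.7 / sin(72.6°) = 167.4 m
rate = 167.4 m / 389 ka = 0.000430 m/yr = 0.0430 cm/yr

0.0430 cm/yr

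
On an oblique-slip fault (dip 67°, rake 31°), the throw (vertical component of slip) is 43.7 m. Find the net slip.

92.2 m

dip-slip = throw / sin(dip) = 43.7 / sin(67°) = 47.47 m
net slip = dip-slip / sin(rake) = 47.47 / sin(31°) = 92.2 m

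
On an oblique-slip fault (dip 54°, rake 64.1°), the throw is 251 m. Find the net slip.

345 m

dip-slip = throw / sin(dip) = 251 / sin(54°) = 310.3 m
net slip = dip-slip / sin(rake) = 310.3 / sin(64.1°) = 345 m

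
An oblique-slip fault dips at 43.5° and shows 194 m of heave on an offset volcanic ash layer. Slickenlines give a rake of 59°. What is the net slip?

dip-slip = heave / cos(dip) = 194 / cos(43.5°) = 267.4 m
net slip = dip-slip / sin(rake) = 267.4 / sin(59°) = 312 m

312 m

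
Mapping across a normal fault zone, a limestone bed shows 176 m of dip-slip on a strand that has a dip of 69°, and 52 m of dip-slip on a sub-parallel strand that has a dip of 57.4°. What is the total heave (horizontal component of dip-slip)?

heave_A = 176 × cos(69°) = 63.07 m
heave_B = 52 × cos(57.4°) = 28.02 m
total = 63.07 + 28.02 = 91.1 m

91.1 m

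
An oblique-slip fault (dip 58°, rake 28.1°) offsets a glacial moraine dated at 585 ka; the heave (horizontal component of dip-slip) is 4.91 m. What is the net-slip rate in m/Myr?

33.6 m/Myr

dip-slip = heave / cos(dip) = 4.91 / cos(58°) = 9.266 m
net slip = dip-slip / sin(rake) = 9.266 / sin(28.1°) = 19.67 m
rate = 19.67 m / 585 ka = 0.0000336 m/yr = 33.6 m/Myr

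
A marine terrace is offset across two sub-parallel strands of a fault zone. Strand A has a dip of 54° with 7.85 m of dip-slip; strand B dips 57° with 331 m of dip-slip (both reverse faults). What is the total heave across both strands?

heave_A = 7.85 × cos(54°) = 4.614 m
heave_B = 331 × cos(57°) = 180.3 m
total = 4.614 + 180.3 = 185 m

185 m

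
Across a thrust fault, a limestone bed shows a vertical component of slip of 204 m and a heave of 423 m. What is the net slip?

470 m

net slip = √(throw² + heave²) = √(204² + 423²) = 470 m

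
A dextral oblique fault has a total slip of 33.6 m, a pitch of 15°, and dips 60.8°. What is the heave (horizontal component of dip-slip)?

4.24 m

dip-slip = net slip × sin(rake) = 33.6 m × sin(15°) = 8.696 m
heave = dip-slip × cos(dip) = 8.696 × cos(60.8°) = 4.24 m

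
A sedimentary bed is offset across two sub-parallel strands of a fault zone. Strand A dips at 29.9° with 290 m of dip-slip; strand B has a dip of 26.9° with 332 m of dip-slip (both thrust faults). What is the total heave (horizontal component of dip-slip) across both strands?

547 m

heave_A = 290 × cos(29.9°) = 251.4 m
heave_B = 332 × cos(26.9°) = 296.1 m
total = 251.4 + 296.1 = 547 m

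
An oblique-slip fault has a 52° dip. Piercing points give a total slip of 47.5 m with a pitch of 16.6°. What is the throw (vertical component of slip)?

10.7 m

dip-slip = net slip × sin(rake) = 47.5 m × sin(16.6°) = 13.57 m
throw = dip-slip × sin(dip) = 13.57 × sin(52°) = 10.7 m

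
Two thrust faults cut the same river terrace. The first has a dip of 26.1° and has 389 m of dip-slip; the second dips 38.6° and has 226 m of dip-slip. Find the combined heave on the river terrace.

heave_A = 389 × cos(26.1°) = 349.3 m
heave_B = 226 × cos(38.6°) = 176.6 m
total = 349.3 + 176.6 = 526 m

526 m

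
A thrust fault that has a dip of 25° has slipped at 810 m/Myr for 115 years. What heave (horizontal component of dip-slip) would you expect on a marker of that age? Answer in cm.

dip-slip = rate × time = 810 m/Myr × 115 years = 0.09315 m
heave = dip-slip × cos(dip) = 0.09315 × cos(25°) = 0.0844 m = 8.44 cm

8.44 cm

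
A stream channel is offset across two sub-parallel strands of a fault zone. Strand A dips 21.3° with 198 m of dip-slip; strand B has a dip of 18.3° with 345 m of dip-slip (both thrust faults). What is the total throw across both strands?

throw_A = 198 × sin(21.3°) = 71.92 m
throw_B = 345 × sin(18.3°) = 108.3 m
total = 71.92 + 108.3 = 180 m

180 m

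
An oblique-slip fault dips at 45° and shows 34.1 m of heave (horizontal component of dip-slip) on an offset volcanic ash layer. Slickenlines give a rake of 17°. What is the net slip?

165 m

dip-slip = heave / cos(dip) = 34.1 / cos(45°) = 48.22 m
net slip = dip-slip / sin(rake) = 48.22 / sin(17°) = 165 m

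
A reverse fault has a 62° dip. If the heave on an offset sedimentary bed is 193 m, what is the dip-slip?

dip-slip = heave / cos(dip) = 193 / cos(62°) = 411 m

411 m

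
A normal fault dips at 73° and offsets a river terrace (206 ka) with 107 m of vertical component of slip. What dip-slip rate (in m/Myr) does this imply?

dip-slip = throw / sin(dip) = 107 m / sin(73°) = 111.9 m
rate = 111.9 m / 206 ka = 0.000543 m/yr = 543 m/Myr

543 m/Myr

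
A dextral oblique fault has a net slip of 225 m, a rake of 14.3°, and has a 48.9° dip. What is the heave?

36.5 m

dip-slip = net slip × sin(rake) = 225 m × sin(14.3°) = 55.57 m
heave = dip-slip × cos(dip) = 55.57 × cos(48.9°) = 36.5 m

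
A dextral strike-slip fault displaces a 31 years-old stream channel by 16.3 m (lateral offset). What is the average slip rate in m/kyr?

526 m/kyr

rate = 16.3 m / 31 years = 0.526 m/yr = 526 m/kyr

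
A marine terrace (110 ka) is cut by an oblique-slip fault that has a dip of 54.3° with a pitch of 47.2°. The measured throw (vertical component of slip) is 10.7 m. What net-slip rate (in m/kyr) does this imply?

0.163 m/kyr

dip-slip = throw / sin(dip) = 10.7 / sin(54.3°) = 13.18 m
net slip = dip-slip / sin(rake) = 13.18 / sin(47.2°) = 17.96 m
rate = 17.96 m / 110 ka = 0.000163 m/yr = 0.163 m/kyr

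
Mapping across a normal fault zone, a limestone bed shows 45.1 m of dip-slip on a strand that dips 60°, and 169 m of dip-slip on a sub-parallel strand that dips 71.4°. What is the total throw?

199 m

throw_A = 45.1 × sin(60°) = 39.06 m
throw_B = 169 × sin(71.4°) = 160.2 m
total = 39.06 + 160.2 = 199 m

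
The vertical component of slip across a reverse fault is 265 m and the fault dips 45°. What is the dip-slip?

375 m

dip-slip = throw / sin(dip) = 265 / sin(45°) = 375 m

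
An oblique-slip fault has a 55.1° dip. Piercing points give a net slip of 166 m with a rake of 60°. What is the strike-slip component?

strike-slip = net slip × cos(rake) = 166 m × cos(60°) = 83 m

83 m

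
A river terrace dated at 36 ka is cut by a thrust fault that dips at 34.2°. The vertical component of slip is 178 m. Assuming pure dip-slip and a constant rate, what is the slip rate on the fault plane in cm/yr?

dip-slip = throw / sin(dip) = 178 m / sin(34.2°) = 316.7 m
rate = 316.7 m / 36 ka = 0.00880 m/yr = 0.880 cm/yr

0.880 cm/yr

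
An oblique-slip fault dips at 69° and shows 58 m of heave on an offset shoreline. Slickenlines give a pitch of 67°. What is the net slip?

dip-slip = heave / cos(dip) = 58 / cos(69°) = 161.8 m
net slip = dip-slip / sin(rake) = 161.8 / sin(67°) = 176 m

176 m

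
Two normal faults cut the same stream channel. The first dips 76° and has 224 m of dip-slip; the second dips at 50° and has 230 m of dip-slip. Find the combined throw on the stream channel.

throw_A = 224 × sin(76°) = 217.3 m
throw_B = 230 × sin(50°) = 176.2 m
total = 217.3 + 176.2 = 394 m

394 m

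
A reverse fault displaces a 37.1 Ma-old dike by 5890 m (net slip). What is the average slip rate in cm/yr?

0.0159 cm/yr

rate = 5890 m / 37.1 Ma = 0.000159 m/yr = 0.0159 cm/yr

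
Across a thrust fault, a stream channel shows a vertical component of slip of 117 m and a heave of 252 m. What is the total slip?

net slip = √(throw² + heave²) = √(117² + 252²) = 278 m

278 m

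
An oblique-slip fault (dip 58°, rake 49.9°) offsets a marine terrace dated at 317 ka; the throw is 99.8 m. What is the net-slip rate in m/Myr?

dip-slip = throw / sin(dip) = 99.8 / sin(58°) = 117.7 m
net slip = dip-slip / sin(rake) = 117.7 / sin(49.9°) = 153.8 m
rate = 153.8 m / 317 ka = 0.000485 m/yr = 485 m/Myr

485 m/Myr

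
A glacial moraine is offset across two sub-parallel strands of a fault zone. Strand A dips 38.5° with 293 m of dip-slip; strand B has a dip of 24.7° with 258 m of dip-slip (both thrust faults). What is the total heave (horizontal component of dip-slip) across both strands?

heave_A = 293 × cos(38.5°) = 229.3 m
heave_B = 258 × cos(24.7°) = 234.4 m
total = 229.3 + 234.4 = 464 m

464 m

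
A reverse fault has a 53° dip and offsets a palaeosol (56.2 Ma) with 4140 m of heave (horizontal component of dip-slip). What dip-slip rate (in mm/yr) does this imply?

0.122 mm/yr

dip-slip = heave / cos(dip) = 4140 m / cos(53°) = 6879 m
rate = 6879 m / 56.2 Ma = 0.000122 m/yr = 0.122 mm/yr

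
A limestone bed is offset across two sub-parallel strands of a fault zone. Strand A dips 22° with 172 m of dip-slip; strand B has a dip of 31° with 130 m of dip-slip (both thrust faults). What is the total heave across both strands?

271 m

heave_A = 172 × cos(22°) = 159.5 m
heave_B = 130 × cos(31°) = 111.4 m
total = 159.5 + 111.4 = 271 m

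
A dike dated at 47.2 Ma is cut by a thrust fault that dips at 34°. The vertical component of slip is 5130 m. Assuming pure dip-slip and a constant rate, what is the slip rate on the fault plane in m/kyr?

dip-slip = throw / sin(dip) = 5130 m / sin(34°) = 9174 m
rate = 9174 m / 47.2 Ma = 0.000194 m/yr = 0.194 m/kyr

0.194 m/kyr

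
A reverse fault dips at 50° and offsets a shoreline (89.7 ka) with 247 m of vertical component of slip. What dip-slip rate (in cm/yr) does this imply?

dip-slip = throw / sin(dip) = 247 m / sin(50°) = 322.4 m
rate = 322.4 m / 89.7 ka = 0.00359 m/yr = 0.359 cm/yr

0.359 cm/yr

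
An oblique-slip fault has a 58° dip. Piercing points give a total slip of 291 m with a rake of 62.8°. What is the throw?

219 m

dip-slip = net slip × sin(rake) = 291 m × sin(62.8°) = 258.8 m
throw = dip-slip × sin(dip) = 258.8 × sin(58°) = 219 m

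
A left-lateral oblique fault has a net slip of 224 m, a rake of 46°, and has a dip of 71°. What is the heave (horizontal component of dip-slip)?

52.5 m

dip-slip = net slip × sin(rake) = 224 m × sin(46°) = 161.1 m
heave = dip-slip × cos(dip) = 161.1 × cos(71°) = 52.5 m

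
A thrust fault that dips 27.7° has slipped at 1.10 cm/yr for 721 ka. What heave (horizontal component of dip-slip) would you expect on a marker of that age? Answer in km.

dip-slip = rate × time = 1.10 cm/yr × 721 ka = 7931 m
heave = dip-slip × cos(dip) = 7931 × cos(27.7°) = 7020 m = 7.02 km

7.02 km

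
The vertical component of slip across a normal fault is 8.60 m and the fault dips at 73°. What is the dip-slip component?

dip-slip = throw / sin(dip) = 8.60 / sin(73°) = 8.99 m

8.99 m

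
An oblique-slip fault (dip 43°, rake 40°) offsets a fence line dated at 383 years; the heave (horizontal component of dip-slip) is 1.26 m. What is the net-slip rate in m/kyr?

dip-slip = heave / cos(dip) = 1.26 / cos(43°) = 1.723 m
net slip = dip-slip / sin(rake) = 1.723 / sin(40°) = 2.680 m
rate = 2.680 m / 383 years = 0.00700 m/yr = 7 m/kyr

7 m/kyr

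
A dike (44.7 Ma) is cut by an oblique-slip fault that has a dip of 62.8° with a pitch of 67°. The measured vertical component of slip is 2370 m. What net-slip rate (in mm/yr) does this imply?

0.0648 mm/yr

dip-slip = throw / sin(dip) = 2370 / sin(62.8°) = 2665 m
net slip = dip-slip / sin(rake) = 2665 / sin(67°) = 2895 m
rate = 2895 m / 44.7 Ma = 0.0000648 m/yr = 0.0648 mm/yr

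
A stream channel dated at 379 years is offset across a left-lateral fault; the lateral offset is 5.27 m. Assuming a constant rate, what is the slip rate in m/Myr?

rate = 5.27 m / 379 years = 0.0139 m/yr = 13900 m/Myr

13900 m/Myr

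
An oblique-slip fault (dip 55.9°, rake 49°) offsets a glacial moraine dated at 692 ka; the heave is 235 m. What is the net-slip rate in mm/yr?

0.803 mm/yr

dip-slip = heave / cos(dip) = 235 / cos(55.9°) = 419.2 m
net slip = dip-slip / sin(rake) = 419.2 / sin(49°) = 555.4 m
rate = 555.4 m / 692 ka = 0.000803 m/yr = 0.803 mm/yr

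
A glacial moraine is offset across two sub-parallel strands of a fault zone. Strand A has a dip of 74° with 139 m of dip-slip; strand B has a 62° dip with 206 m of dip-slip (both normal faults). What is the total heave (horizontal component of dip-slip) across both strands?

heave_A = 139 × cos(74°) = 38.31 m
heave_B = 206 × cos(62°) = 96.71 m
total = 38.31 + 96.71 = 135 m

135 m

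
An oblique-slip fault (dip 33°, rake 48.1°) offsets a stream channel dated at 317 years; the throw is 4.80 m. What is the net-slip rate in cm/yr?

3.74 cm/yr

dip-slip = throw / sin(dip) = 4.80 / sin(33°) = 8.813 m
net slip = dip-slip / sin(rake) = 8.813 / sin(48.1°) = 11.84 m
rate = 11.84 m / 317 years = 0.0374 m/yr = 3.74 cm/yr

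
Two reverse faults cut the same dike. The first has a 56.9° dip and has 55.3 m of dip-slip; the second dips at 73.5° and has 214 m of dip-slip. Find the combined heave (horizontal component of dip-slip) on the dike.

heave_A = 55.3 × cos(56.9°) = 30.20 m
heave_B = 214 × cos(73.5°) = 60.78 m
total = 30.20 + 60.78 = 91 m

91 m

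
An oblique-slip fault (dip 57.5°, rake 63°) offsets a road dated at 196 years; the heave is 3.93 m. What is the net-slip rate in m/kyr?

dip-slip = heave / cos(dip) = 3.93 / cos(57.5°) = 7.314 m
net slip = dip-slip / sin(rake) = 7.314 / sin(63°) = 8.209 m
rate = 8.209 m / 196 years = 0.0419 m/yr = 41.9 m/kyr

41.9 m/kyr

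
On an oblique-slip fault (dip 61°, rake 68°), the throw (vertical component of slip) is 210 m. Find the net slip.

259 m

dip-slip = throw / sin(dip) = 210 / sin(61°) = 240.1 m
net slip = dip-slip / sin(rake) = 240.1 / sin(68°) = 259 m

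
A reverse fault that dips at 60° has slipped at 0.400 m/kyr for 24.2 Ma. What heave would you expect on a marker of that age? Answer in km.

4.84 km

dip-slip = rate × time = 0.400 m/kyr × 24.2 Ma = 9680 m
heave = dip-slip × cos(dip) = 9680 × cos(60°) = 4840 m = 4.84 km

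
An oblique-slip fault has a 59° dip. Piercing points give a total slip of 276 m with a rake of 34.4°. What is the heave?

dip-slip = net slip × sin(rake) = 276 m × sin(34.4°) = 155.9 m
heave = dip-slip × cos(dip) = 155.9 × cos(59°) = 80.3 m

80.3 m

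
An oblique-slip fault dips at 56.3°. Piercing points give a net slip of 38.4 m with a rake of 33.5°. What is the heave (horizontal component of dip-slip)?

11.8 m

dip-slip = net slip × sin(rake) = 38.4 m × sin(33.5°) = 21.19 m
heave = dip-slip × cos(dip) = 21.19 × cos(56.3°) = 11.8 m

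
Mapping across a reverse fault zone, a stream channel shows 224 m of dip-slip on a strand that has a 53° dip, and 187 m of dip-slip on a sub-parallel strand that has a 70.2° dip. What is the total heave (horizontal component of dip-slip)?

198 m

heave_A = 224 × cos(53°) = 134.8 m
heave_B = 187 × cos(70.2°) = 63.34 m
total = 134.8 + 63.34 = 198 m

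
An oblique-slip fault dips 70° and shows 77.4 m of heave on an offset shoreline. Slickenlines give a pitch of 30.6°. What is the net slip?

445 m

dip-slip = heave / cos(dip) = 77.4 / cos(70°) = 226.3 m
net slip = dip-slip / sin(rake) = 226.3 / sin(30.6°) = 445 m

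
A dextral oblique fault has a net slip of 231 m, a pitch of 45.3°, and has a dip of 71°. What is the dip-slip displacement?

dip-slip = net slip × sin(rake) = 231 m × sin(45.3°) = 164 m

164 m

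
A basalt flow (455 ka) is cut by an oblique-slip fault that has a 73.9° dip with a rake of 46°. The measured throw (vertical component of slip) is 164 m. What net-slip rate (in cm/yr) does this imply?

dip-slip = throw / sin(dip) = 164 / sin(73.9°) = 170.7 m
net slip = dip-slip / sin(rake) = 170.7 / sin(46°) = 237.3 m
rate = 237.3 m / 455 ka = 0.000522 m/yr = 0.0522 cm/yr

0.0522 cm/yr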